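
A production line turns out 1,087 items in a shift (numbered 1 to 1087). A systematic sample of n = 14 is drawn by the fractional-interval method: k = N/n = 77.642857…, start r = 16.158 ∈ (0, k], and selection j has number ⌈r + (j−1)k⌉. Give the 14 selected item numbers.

17, 94, 172, 250, 327, 405, 483, 560, 638, 715, 793, 871, 948, 1026

j=1: r + 0k = 16.158 → ⌈·⌉ = 17
j=2: r + 1k = 93.800857… → ⌈·⌉ = 94
j=3: r + 2k = 171.443714… → ⌈·⌉ = 172
j=4: r + 3k = 249.086571… → ⌈·⌉ = 250
j=5: r + 4k = 326.729428… → ⌈·⌉ = 327
j=6: r + 5k = 404.372285… → ⌈·⌉ = 405
j=7: r + 6k = 482.015142… → ⌈·⌉ = 483
j=8: r + 7k = 559.658 → ⌈·⌉ = 560
j=9: r + 8k = 637.300857… → ⌈·⌉ = 638
j=10: r + 9k = 714.943714… → ⌈·⌉ = 715
j=11: r + 10k = 792.586571… → ⌈·⌉ = 793
j=12: r + 11k = 870.229428… → ⌈·⌉ = 871
j=13: r + 12k = 947.872285… → ⌈·⌉ = 948
j=14: r + 13k = 1025.515142… → ⌈·⌉ = 1026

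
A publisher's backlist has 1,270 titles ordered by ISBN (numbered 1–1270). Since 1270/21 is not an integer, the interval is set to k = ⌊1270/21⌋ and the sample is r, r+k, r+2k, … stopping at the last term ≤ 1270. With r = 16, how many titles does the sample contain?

k = ⌊1270/21⌋ = 60
Achieved size = ⌊(1270 − 16)/60⌋ + 1 = ⌊1254/60⌋ + 1 = 20 + 1 = 21
(last selection: 16 + 20×60 = 1216 ≤ 1270; next would be 1276 > 1270)

21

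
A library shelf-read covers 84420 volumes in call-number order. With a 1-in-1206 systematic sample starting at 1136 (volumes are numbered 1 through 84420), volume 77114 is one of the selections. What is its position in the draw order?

64

k = 1206
position = (77114 − 1136)/1206 + 1 = 75978/1206 + 1 = 63 + 1 = 64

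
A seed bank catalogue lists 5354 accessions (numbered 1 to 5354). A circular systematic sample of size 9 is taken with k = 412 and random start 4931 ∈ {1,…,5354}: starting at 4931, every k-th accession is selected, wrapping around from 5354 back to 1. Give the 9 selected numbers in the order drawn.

Selection 1: 4931
Selection 2: 4931 + 412 = 5343
Selection 3: 5343 + 412 = 5755 → 5755 − 5354 = 401
Selection 4: 401 + 412 = 813
Selection 5: 813 + 412 = 1225
Selection 6: 1225 + 412 = 1637
Selection 7: 1637 + 412 = 2049
Selection 8: 2049 + 412 = 2461
Selection 9: 2461 + 412 = 2873

4931, 5343, 401, 813, 1225, 1637, 2049, 2461, 2873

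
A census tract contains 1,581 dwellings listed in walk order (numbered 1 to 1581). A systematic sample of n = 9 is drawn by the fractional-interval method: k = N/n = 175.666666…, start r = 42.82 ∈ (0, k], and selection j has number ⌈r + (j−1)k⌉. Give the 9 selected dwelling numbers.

43, 219, 395, 570, 746, 922, 1097, 1273, 1449

j=1: r + 0k = 42.82 → ⌈·⌉ = 43
j=2: r + 1k = 218.486666… → ⌈·⌉ = 219
j=3: r + 2k = 394.153333… → ⌈·⌉ = 395
j=4: r + 3k = 569.82 → ⌈·⌉ = 570
j=5: r + 4k = 745.486666… → ⌈·⌉ = 746
j=6: r + 5k = 921.153333… → ⌈·⌉ = 922
j=7: r + 6k = 1096.82 → ⌈·⌉ = 1097
j=8: r + 7k = 1272.486666… → ⌈·⌉ = 1273
j=9: r + 8k = 1448.153333… → ⌈·⌉ = 1449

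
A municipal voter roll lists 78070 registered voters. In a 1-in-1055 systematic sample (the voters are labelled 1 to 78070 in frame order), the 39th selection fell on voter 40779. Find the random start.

689

k = 1055
r = 40779 − (39−1)×1055 = 40779 − 40090 = 689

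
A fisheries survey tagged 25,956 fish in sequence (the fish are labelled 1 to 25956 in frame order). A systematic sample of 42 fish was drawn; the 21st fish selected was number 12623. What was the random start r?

263

k = 25956/42 = 618
r = 12623 − (21−1)×618 = 12623 − 12360 = 263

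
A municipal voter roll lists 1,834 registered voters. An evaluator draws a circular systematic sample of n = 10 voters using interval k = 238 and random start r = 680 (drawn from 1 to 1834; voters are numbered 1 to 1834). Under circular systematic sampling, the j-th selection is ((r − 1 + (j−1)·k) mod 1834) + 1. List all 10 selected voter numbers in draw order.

Selection 1: 680
Selection 2: 680 + 238 = 918
Selection 3: 918 + 238 = 1156
Selection 4: 1156 + 238 = 1394
Selection 5: 1394 + 238 = 1632
Selection 6: 1632 + 238 = 1870 → 1870 − 1834 = 36
Selection 7: 36 + 238 = 274
Selection 8: 274 + 238 = 512
Selection 9: 512 + 238 = 750
Selection 10: 750 + 238 = 988

680, 918, 1156, 1394, 1632, 36, 274, 512, 750, 988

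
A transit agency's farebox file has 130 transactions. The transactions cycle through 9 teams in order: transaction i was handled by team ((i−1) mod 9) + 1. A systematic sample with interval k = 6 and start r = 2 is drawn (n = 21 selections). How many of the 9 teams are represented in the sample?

3

Consecutive selections differ by k = 6, so their team numbers differ by 6 mod 9 = 6.
gcd(6, 9) = 3, so the sample visits 9/3 = 3 distinct residues mod 9.
Start 2 is team 2; the teams hit are 2, 5, 8.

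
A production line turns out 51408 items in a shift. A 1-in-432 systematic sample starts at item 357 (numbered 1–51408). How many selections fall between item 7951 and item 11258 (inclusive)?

8

k = 432
First selection ≥ 7951: 357 + ⌈(7951−357)/432⌉·432 = 357 + 18×432 = 8133
Last selection ≤ 11258: 357 + ⌊(11258−357)/432⌋·432 = 357 + 25×432 = 11157
Count = 25 − 18 + 1 = 8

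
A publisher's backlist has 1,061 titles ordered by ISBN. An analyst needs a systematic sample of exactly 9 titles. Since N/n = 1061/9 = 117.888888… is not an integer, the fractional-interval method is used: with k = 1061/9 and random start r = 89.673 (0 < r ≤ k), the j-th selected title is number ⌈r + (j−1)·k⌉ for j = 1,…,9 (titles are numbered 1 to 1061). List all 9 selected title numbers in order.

90, 208, 326, 444, 562, 680, 798, 915, 1033

j=1: r + 0k = 89.673 → ⌈·⌉ = 90
j=2: r + 1k = 207.561888… → ⌈·⌉ = 208
j=3: r + 2k = 325.450777… → ⌈·⌉ = 326
j=4: r + 3k = 443.339666… → ⌈·⌉ = 444
j=5: r + 4k = 561.228555… → ⌈·⌉ = 562
j=6: r + 5k = 679.117444… → ⌈·⌉ = 680
j=7: r + 6k = 797.006333… → ⌈·⌉ = 798
j=8: r + 7k = 914.895222… → ⌈·⌉ = 915
j=9: r + 8k = 1032.784111… → ⌈·⌉ = 1033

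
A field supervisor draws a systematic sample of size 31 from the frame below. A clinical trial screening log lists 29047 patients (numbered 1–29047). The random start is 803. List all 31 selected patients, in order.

803, 1740, 2677, 3614, 4551, 5488, 6425, 7362, 8299, 9236, 10173, 11110, 12047, 12984, 13921, 14858, 15795, 16732, 17669, 18606, 19543, 20480, 21417, 22354, 23291, 24228, 25165, 26102, 27039, 27976, 28913

k = N/n = 29047/31 = 937
patient 1: 803
patient 2: 803 + 937 = 1740
patient 3: 1740 + 937 = 2677
patient 4: 2677 + 937 = 3614
patient 5: 3614 + 937 = 4551
patient 6: 4551 + 937 = 5488
patient 7: 5488 + 937 = 6425
patient 8: 6425 + 937 = 7362
patient 9: 7362 + 937 = 8299
patient 10: 8299 + 937 = 9236
patient 11: 9236 + 937 = 10173
patient 12: 10173 + 937 = 11110
patient 13: 11110 + 937 = 12047
patient 14: 12047 + 937 = 12984
patient 15: 12984 + 937 = 13921
patient 16: 13921 + 937 = 14858
patient 17: 14858 + 937 = 15795
patient 18: 15795 + 937 = 16732
patient 19: 16732 + 937 = 17669
patient 20: 17669 + 937 = 18606
patient 21: 18606 + 937 = 19543
patient 22: 19543 + 937 = 20480
patient 23: 20480 + 937 = 21417
patient 24: 21417 + 937 = 22354
patient 25: 22354 + 937 = 23291
patient 26: 23291 + 937 = 24228
patient 27: 24228 + 937 = 25165
patient 28: 25165 + 937 = 26102
patient 29: 26102 + 937 = 27039
patient 30: 27039 + 937 = 27976
patient 31: 27976 + 937 = 28913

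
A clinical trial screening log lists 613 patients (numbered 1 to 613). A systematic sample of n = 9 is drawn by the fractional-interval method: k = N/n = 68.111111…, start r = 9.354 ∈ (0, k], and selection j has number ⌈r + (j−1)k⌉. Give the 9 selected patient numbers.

10, 78, 146, 214, 282, 350, 419, 487, 555

j=1: r + 0k = 9.354 → ⌈·⌉ = 10
j=2: r + 1k = 77.465111… → ⌈·⌉ = 78
j=3: r + 2k = 145.576222… → ⌈·⌉ = 146
j=4: r + 3k = 213.687333… → ⌈·⌉ = 214
j=5: r + 4k = 281.798444… → ⌈·⌉ = 282
j=6: r + 5k = 349.909555… → ⌈·⌉ = 350
j=7: r + 6k = 418.020666… → ⌈·⌉ = 419
j=8: r + 7k = 486.131777… → ⌈·⌉ = 487
j=9: r + 8k = 554.242888… → ⌈·⌉ = 555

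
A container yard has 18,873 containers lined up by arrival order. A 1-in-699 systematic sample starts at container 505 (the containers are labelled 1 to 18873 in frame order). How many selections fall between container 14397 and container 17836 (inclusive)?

5

k = 699
First selection ≥ 14397: 505 + ⌈(14397−505)/699⌉·699 = 505 + 20×699 = 14485
Last selection ≤ 17836: 505 + ⌊(17836−505)/699⌋·699 = 505 + 24×699 = 17281
Count = 24 − 20 + 1 = 5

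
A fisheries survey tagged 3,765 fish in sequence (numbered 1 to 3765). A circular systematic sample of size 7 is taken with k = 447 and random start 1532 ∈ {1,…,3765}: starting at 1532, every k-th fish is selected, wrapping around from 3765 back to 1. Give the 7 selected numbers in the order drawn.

1532, 1979, 2426, 2873, 3320, 2, 449

Selection 1: 1532
Selection 2: 1532 + 447 = 1979
Selection 3: 1979 + 447 = 2426
Selection 4: 2426 + 447 = 2873
Selection 5: 2873 + 447 = 3320
Selection 6: 3320 + 447 = 3767 → 3767 − 3765 = 2
Selection 7: 2 + 447 = 449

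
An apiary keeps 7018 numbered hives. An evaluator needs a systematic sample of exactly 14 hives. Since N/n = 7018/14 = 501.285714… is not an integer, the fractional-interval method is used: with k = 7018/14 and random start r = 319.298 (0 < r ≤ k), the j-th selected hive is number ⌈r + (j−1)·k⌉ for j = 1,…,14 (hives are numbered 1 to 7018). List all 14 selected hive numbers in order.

j=1: r + 0k = 319.298 → ⌈·⌉ = 320
j=2: r + 1k = 820.583714… → ⌈·⌉ = 821
j=3: r + 2k = 1321.869428… → ⌈·⌉ = 1322
j=4: r + 3k = 1823.155142… → ⌈·⌉ = 1824
j=5: r + 4k = 2324.440857… → ⌈·⌉ = 2325
j=6: r + 5k = 2825.726571… → ⌈·⌉ = 2826
j=7: r + 6k = 3327.012285… → ⌈·⌉ = 3328
j=8: r + 7k = 3828.298 → ⌈·⌉ = 3829
j=9: r + 8k = 4329.583714… → ⌈·⌉ = 4330
j=10: r + 9k = 4830.869428… → ⌈·⌉ = 4831
j=11: r + 10k = 5332.155142… → ⌈·⌉ = 5333
j=12: r + 11k = 5833.440857… → ⌈·⌉ = 5834
j=13: r + 12k = 6334.726571… → ⌈·⌉ = 6335
j=14: r + 13k = 6836.012285… → ⌈·⌉ = 6837

320, 821, 1322, 1824, 2325, 2826, 3328, 3829, 4330, 4831, 5333, 5834, 6335, 6837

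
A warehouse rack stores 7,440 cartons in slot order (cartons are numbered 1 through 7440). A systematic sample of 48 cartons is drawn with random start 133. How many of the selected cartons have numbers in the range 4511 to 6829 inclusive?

15

k = 7440/48 = 155
First selection ≥ 4511: 133 + ⌈(4511−133)/155⌉·155 = 133 + 29×155 = 4628
Last selection ≤ 6829: 133 + ⌊(6829−133)/155⌋·155 = 133 + 43×155 = 6798
Count = 43 − 29 + 1 = 15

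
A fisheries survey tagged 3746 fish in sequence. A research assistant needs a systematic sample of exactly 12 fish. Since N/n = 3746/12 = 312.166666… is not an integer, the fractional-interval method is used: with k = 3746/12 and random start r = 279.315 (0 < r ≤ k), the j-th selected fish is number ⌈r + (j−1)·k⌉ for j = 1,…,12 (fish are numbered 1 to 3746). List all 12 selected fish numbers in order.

j=1: r + 0k = 279.315 → ⌈·⌉ = 280
j=2: r + 1k = 591.481666… → ⌈·⌉ = 592
j=3: r + 2k = 903.648333… → ⌈·⌉ = 904
j=4: r + 3k = 1215.815 → ⌈·⌉ = 1216
j=5: r + 4k = 1527.981666… → ⌈·⌉ = 1528
j=6: r + 5k = 1840.148333… → ⌈·⌉ = 1841
j=7: r + 6k = 2152.315 → ⌈·⌉ = 2153
j=8: r + 7k = 2464.481666… → ⌈·⌉ = 2465
j=9: r + 8k = 2776.648333… → ⌈·⌉ = 2777
j=10: r + 9k = 3088.815 → ⌈·⌉ = 3089
j=11: r + 10k = 3400.981666… → ⌈·⌉ = 3401
j=12: r + 11k = 3713.148333… → ⌈·⌉ = 3714

280, 592, 904, 1216, 1528, 1841, 2153, 2465, 2777, 3089, 3401, 3714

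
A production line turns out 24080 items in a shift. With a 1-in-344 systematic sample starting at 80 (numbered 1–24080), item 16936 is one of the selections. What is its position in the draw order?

k = 344
position = (16936 − 80)/344 + 1 = 16856/344 + 1 = 49 + 1 = 50

50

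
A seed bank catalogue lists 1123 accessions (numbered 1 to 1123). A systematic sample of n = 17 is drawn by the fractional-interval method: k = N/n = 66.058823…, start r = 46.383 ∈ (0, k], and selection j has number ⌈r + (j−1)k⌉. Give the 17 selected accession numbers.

47, 113, 179, 245, 311, 377, 443, 509, 575, 641, 707, 774, 840, 906, 972, 1038, 1104

j=1: r + 0k = 46.383 → ⌈·⌉ = 47
j=2: r + 1k = 112.441823… → ⌈·⌉ = 113
j=3: r + 2k = 178.500647… → ⌈·⌉ = 179
j=4: r + 3k = 244.559470… → ⌈·⌉ = 245
j=5: r + 4k = 310.618294… → ⌈·⌉ = 311
j=6: r + 5k = 376.677117… → ⌈·⌉ = 377
j=7: r + 6k = 442.735941… → ⌈·⌉ = 443
j=8: r + 7k = 508.794764… → ⌈·⌉ = 509
j=9: r + 8k = 574.853588… → ⌈·⌉ = 575
j=10: r + 9k = 640.912411… → ⌈·⌉ = 641
j=11: r + 10k = 706.971235… → ⌈·⌉ = 707
j=12: r + 11k = 773.030058… → ⌈·⌉ = 774
j=13: r + 12k = 839.088882… → ⌈·⌉ = 840
j=14: r + 13k = 905.147705… → ⌈·⌉ = 906
j=15: r + 14k = 971.206529… → ⌈·⌉ = 972
j=16: r + 15k = 1037.265352… → ⌈·⌉ = 1038
j=17: r + 16k = 1103.324176… → ⌈·⌉ = 1104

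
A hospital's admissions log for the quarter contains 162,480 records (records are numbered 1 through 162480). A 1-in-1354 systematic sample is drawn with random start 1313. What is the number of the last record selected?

k = 1354
120th selection = r + (120−1)·k = 1313 + 119×1354 = 1313 + 161126 = 162439

162439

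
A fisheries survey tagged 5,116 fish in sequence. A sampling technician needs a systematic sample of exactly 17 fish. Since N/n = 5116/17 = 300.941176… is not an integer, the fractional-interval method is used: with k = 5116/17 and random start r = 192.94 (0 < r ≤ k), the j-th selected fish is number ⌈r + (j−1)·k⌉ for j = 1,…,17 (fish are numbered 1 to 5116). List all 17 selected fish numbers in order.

j=1: r + 0k = 192.94 → ⌈·⌉ = 193
j=2: r + 1k = 493.881176… → ⌈·⌉ = 494
j=3: r + 2k = 794.822352… → ⌈·⌉ = 795
j=4: r + 3k = 1095.763529… → ⌈·⌉ = 1096
j=5: r + 4k = 1396.704705… → ⌈·⌉ = 1397
j=6: r + 5k = 1697.645882… → ⌈·⌉ = 1698
j=7: r + 6k = 1998.587058… → ⌈·⌉ = 1999
j=8: r + 7k = 2299.528235… → ⌈·⌉ = 2300
j=9: r + 8k = 2600.469411… → ⌈·⌉ = 2601
j=10: r + 9k = 2901.410588… → ⌈·⌉ = 2902
j=11: r + 10k = 3202.351764… → ⌈·⌉ = 3203
j=12: r + 11k = 3503.292941… → ⌈·⌉ = 3504
j=13: r + 12k = 3804.234117… → ⌈·⌉ = 3805
j=14: r + 13k = 4105.175294… → ⌈·⌉ = 4106
j=15: r + 14k = 4406.116470… → ⌈·⌉ = 4407
j=16: r + 15k = 4707.057647… → ⌈·⌉ = 4708
j=17: r + 16k = 5007.998823… → ⌈·⌉ = 5008

193, 494, 795, 1096, 1397, 1698, 1999, 2300, 2601, 2902, 3203, 3504, 3805, 4106, 4407, 4708, 5008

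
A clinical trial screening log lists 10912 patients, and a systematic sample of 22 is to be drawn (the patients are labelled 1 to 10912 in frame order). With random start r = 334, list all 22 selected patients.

334, 830, 1326, 1822, 2318, 2814, 3310, 3806, 4302, 4798, 5294, 5790, 6286, 6782, 7278, 7774, 8270, 8766, 9262, 9758, 10254, 10750

k = N/n = 10912/22 = 496
patient 1: 334
patient 2: 334 + 496 = 830
patient 3: 830 + 496 = 1326
patient 4: 1326 + 496 = 1822
patient 5: 1822 + 496 = 2318
patient 6: 2318 + 496 = 2814
patient 7: 2814 + 496 = 3310
patient 8: 3310 + 496 = 3806
patient 9: 3806 + 496 = 4302
patient 10: 4302 + 496 = 4798
patient 11: 4798 + 496 = 5294
patient 12: 5294 + 496 = 5790
patient 13: 5790 + 496 = 6286
patient 14: 6286 + 496 = 6782
patient 15: 6782 + 496 = 7278
patient 16: 7278 + 496 = 7774
patient 17: 7774 + 496 = 8270
patient 18: 8270 + 496 = 8766
patient 19: 8766 + 496 = 9262
patient 20: 9262 + 496 = 9758
patient 21: 9758 + 496 = 10254
patient 22: 10254 + 496 = 10750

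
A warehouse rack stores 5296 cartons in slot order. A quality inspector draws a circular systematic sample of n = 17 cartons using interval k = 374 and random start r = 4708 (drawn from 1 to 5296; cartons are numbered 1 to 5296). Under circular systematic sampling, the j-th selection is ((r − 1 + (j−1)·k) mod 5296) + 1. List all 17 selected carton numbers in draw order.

Selection 1: 4708
Selection 2: 4708 + 374 = 5082
Selection 3: 5082 + 374 = 5456 → 5456 − 5296 = 160
Selection 4: 160 + 374 = 534
Selection 5: 534 + 374 = 908
Selection 6: 908 + 374 = 1282
Selection 7: 1282 + 374 = 1656
Selection 8: 1656 + 374 = 2030
Selection 9: 2030 + 374 = 2404
Selection 10: 2404 + 374 = 2778
Selection 11: 2778 + 374 = 3152
Selection 12: 3152 + 374 = 3526
Selection 13: 3526 + 374 = 3900
Selection 14: 3900 + 374 = 4274
Selection 15: 4274 + 374 = 4648
Selection 16: 4648 + 374 = 5022
Selection 17: 5022 + 374 = 5396 → 5396 − 5296 = 100

4708, 5082, 160, 534, 908, 1282, 1656, 2030, 2404, 2778, 3152, 3526, 3900, 4274, 4648, 5022, 100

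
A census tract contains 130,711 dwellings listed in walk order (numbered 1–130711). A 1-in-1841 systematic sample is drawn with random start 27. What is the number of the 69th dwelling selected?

k = 1841
69th selection = r + (69−1)·k = 27 + 68×1841 = 27 + 125188 = 125215

125215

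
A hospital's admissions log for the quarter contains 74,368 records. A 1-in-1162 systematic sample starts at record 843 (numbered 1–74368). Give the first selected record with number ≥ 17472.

k = 1162
Steps past start: ⌈(17472 − 843)/1162⌉ = ⌈16629/1162⌉ = 15
Selected record: 843 + 15×1162 = 18273

18273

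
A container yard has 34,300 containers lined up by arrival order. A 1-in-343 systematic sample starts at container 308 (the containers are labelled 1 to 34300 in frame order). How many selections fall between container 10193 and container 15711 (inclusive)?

k = 343
First selection ≥ 10193: 308 + ⌈(10193−308)/343⌉·343 = 308 + 29×343 = 10255
Last selection ≤ 15711: 308 + ⌊(15711−308)/343⌋·343 = 308 + 44×343 = 15400
Count = 44 − 29 + 1 = 16

16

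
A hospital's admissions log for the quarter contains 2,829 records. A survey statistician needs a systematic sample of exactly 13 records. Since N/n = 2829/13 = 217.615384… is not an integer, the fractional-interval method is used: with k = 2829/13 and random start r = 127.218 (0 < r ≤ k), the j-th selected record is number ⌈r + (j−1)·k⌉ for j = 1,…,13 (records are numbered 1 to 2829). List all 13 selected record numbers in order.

j=1: r + 0k = 127.218 → ⌈·⌉ = 128
j=2: r + 1k = 344.833384… → ⌈·⌉ = 345
j=3: r + 2k = 562.448769… → ⌈·⌉ = 563
j=4: r + 3k = 780.064153… → ⌈·⌉ = 781
j=5: r + 4k = 997.679538… → ⌈·⌉ = 998
j=6: r + 5k = 1215.294923… → ⌈·⌉ = 1216
j=7: r + 6k = 1432.910307… → ⌈·⌉ = 1433
j=8: r + 7k = 1650.525692… → ⌈·⌉ = 1651
j=9: r + 8k = 1868.141076… → ⌈·⌉ = 1869
j=10: r + 9k = 2085.756461… → ⌈·⌉ = 2086
j=11: r + 10k = 2303.371846… → ⌈·⌉ = 2304
j=12: r + 11k = 2520.987230… → ⌈·⌉ = 2521
j=13: r + 12k = 2738.602615… → ⌈·⌉ = 2739

128, 345, 563, 781, 998, 1216, 1433, 1651, 1869, 2086, 2304, 2521, 2739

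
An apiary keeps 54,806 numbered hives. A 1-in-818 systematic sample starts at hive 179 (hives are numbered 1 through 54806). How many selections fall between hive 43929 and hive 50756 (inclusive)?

k = 818
First selection ≥ 43929: 179 + ⌈(43929−179)/818⌉·818 = 179 + 54×818 = 44351
Last selection ≤ 50756: 179 + ⌊(50756−179)/818⌋·818 = 179 + 61×818 = 50077
Count = 61 − 54 + 1 = 8

8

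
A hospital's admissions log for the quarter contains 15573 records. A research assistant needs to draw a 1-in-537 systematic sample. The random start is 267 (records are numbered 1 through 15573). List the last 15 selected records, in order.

7785, 8322, 8859, 9396, 9933, 10470, 11007, 11544, 12081, 12618, 13155, 13692, 14229, 14766, 15303

15th selection = 267 + 14×537 = 7785
16th: 7785 + 537 = 8322
17th: 8322 + 537 = 8859
18th: 8859 + 537 = 9396
19th: 9396 + 537 = 9933
20th: 9933 + 537 = 10470
21st: 10470 + 537 = 11007
22nd: 11007 + 537 = 11544
23rd: 11544 + 537 = 12081
24th: 12081 + 537 = 12618
25th: 12618 + 537 = 13155
26th: 13155 + 537 = 13692
27th: 13692 + 537 = 14229
28th: 14229 + 537 = 14766
29th: 14766 + 537 = 15303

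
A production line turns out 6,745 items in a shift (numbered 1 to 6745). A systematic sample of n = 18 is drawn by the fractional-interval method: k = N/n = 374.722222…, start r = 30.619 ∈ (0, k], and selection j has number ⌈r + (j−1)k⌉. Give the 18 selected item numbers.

31, 406, 781, 1155, 1530, 1905, 2279, 2654, 3029, 3404, 3778, 4153, 4528, 4903, 5277, 5652, 6027, 6401

j=1: r + 0k = 30.619 → ⌈·⌉ = 31
j=2: r + 1k = 405.341222… → ⌈·⌉ = 406
j=3: r + 2k = 780.063444… → ⌈·⌉ = 781
j=4: r + 3k = 1154.785666… → ⌈·⌉ = 1155
j=5: r + 4k = 1529.507888… → ⌈·⌉ = 1530
j=6: r + 5k = 1904.230111… → ⌈·⌉ = 1905
j=7: r + 6k = 2278.952333… → ⌈·⌉ = 2279
j=8: r + 7k = 2653.674555… → ⌈·⌉ = 2654
j=9: r + 8k = 3028.396777… → ⌈·⌉ = 3029
j=10: r + 9k = 3403.119 → ⌈·⌉ = 3404
j=11: r + 10k = 3777.841222… → ⌈·⌉ = 3778
j=12: r + 11k = 4152.563444… → ⌈·⌉ = 4153
j=13: r + 12k = 4527.285666… → ⌈·⌉ = 4528
j=14: r + 13k = 4902.007888… → ⌈·⌉ = 4903
j=15: r + 14k = 5276.730111… → ⌈·⌉ = 5277
j=16: r + 15k = 5651.452333… → ⌈·⌉ = 5652
j=17: r + 16k = 6026.174555… → ⌈·⌉ = 6027
j=18: r + 17k = 6400.896777… → ⌈·⌉ = 6401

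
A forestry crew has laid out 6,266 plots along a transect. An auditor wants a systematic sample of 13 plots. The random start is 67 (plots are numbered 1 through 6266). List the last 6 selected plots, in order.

k = N/n = 6266/13 = 482
8th selection = 67 + 7×482 = 3441
9th: 3441 + 482 = 3923
10th: 3923 + 482 = 4405
11th: 4405 + 482 = 4887
12th: 4887 + 482 = 5369
13th: 5369 + 482 = 5851

3441, 3923, 4405, 4887, 5369, 5851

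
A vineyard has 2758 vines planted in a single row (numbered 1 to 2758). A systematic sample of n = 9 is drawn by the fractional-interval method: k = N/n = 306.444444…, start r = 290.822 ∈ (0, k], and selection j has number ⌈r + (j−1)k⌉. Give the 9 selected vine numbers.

j=1: r + 0k = 290.822 → ⌈·⌉ = 291
j=2: r + 1k = 597.266444… → ⌈·⌉ = 598
j=3: r + 2k = 903.710888… → ⌈·⌉ = 904
j=4: r + 3k = 1210.155333… → ⌈·⌉ = 1211
j=5: r + 4k = 1516.599777… → ⌈·⌉ = 1517
j=6: r + 5k = 1823.044222… → ⌈·⌉ = 1824
j=7: r + 6k = 2129.488666… → ⌈·⌉ = 2130
j=8: r + 7k = 2435.933111… → ⌈·⌉ = 2436
j=9: r + 8k = 2742.377555… → ⌈·⌉ = 2743

291, 598, 904, 1211, 1517, 1824, 2130, 2436, 2743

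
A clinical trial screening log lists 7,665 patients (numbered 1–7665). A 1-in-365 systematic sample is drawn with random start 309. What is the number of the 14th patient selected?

5054

k = 365
14th selection = r + (14−1)·k = 309 + 13×365 = 309 + 4745 = 5054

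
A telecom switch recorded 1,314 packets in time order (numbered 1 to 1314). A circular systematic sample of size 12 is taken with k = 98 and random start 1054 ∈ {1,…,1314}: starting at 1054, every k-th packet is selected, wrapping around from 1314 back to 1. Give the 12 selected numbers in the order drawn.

Selection 1: 1054
Selection 2: 1054 + 98 = 1152
Selection 3: 1152 + 98 = 1250
Selection 4: 1250 + 98 = 1348 → 1348 − 1314 = 34
Selection 5: 34 + 98 = 132
Selection 6: 132 + 98 = 230
Selection 7: 230 + 98 = 328
Selection 8: 328 + 98 = 426
Selection 9: 426 + 98 = 524
Selection 10: 524 + 98 = 622
Selection 11: 622 + 98 = 720
Selection 12: 720 + 98 = 818

1054, 1152, 1250, 34, 132, 230, 328, 426, 524, 622, 720, 818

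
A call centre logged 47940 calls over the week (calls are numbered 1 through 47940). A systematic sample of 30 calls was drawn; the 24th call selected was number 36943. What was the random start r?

189

k = 47940/30 = 1598
r = 36943 − (24−1)×1598 = 36943 − 36754 = 189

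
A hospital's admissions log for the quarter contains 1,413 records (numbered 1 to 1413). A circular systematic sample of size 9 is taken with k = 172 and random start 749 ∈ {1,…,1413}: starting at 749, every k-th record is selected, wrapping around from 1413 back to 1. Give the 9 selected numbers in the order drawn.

749, 921, 1093, 1265, 24, 196, 368, 540, 712

Selection 1: 749
Selection 2: 749 + 172 = 921
Selection 3: 921 + 172 = 1093
Selection 4: 1093 + 172 = 1265
Selection 5: 1265 + 172 = 1437 → 1437 − 1413 = 24
Selection 6: 24 + 172 = 196
Selection 7: 196 + 172 = 368
Selection 8: 368 + 172 = 540
Selection 9: 540 + 172 = 712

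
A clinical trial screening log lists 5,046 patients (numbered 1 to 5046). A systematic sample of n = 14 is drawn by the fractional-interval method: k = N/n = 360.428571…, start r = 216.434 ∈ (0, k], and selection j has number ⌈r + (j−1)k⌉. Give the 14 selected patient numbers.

217, 577, 938, 1298, 1659, 2019, 2380, 2740, 3100, 3461, 3821, 4182, 4542, 4903

j=1: r + 0k = 216.434 → ⌈·⌉ = 217
j=2: r + 1k = 576.862571… → ⌈·⌉ = 577
j=3: r + 2k = 937.291142… → ⌈·⌉ = 938
j=4: r + 3k = 1297.719714… → ⌈·⌉ = 1298
j=5: r + 4k = 1658.148285… → ⌈·⌉ = 1659
j=6: r + 5k = 2018.576857… → ⌈·⌉ = 2019
j=7: r + 6k = 2379.005428… → ⌈·⌉ = 2380
j=8: r + 7k = 2739.434 → ⌈·⌉ = 2740
j=9: r + 8k = 3099.862571… → ⌈·⌉ = 3100
j=10: r + 9k = 3460.291142… → ⌈·⌉ = 3461
j=11: r + 10k = 3820.719714… → ⌈·⌉ = 3821
j=12: r + 11k = 4181.148285… → ⌈·⌉ = 4182
j=13: r + 12k = 4541.576857… → ⌈·⌉ = 4542
j=14: r + 13k = 4902.005428… → ⌈·⌉ = 4903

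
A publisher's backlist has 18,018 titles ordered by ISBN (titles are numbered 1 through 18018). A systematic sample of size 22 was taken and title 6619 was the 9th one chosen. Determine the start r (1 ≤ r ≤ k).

67

k = 18018/22 = 819
r = 6619 − (9−1)×819 = 6619 − 6552 = 67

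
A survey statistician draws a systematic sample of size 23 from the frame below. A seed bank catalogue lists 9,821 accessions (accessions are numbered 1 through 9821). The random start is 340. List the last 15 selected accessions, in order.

k = N/n = 9821/23 = 427
9th selection = 340 + 8×427 = 3756
10th: 3756 + 427 = 4183
11th: 4183 + 427 = 4610
12th: 4610 + 427 = 5037
13th: 5037 + 427 = 5464
14th: 5464 + 427 = 5891
15th: 5891 + 427 = 6318
16th: 6318 + 427 = 6745
17th: 6745 + 427 = 7172
18th: 7172 + 427 = 7599
19th: 7599 + 427 = 8026
20th: 8026 + 427 = 8453
21st: 8453 + 427 = 8880
22nd: 8880 + 427 = 9307
23rd: 9307 + 427 = 9734

3756, 4183, 4610, 5037, 5464, 5891, 6318, 6745, 7172, 7599, 8026, 8453, 8880, 9307, 9734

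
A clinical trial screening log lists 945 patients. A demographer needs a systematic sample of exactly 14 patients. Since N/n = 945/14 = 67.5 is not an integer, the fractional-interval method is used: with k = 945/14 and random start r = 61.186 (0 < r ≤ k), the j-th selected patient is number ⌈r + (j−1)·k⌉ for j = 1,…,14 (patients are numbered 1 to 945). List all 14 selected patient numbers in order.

j=1: r + 0k = 61.186 → ⌈·⌉ = 62
j=2: r + 1k = 128.686 → ⌈·⌉ = 129
j=3: r + 2k = 196.186 → ⌈·⌉ = 197
j=4: r + 3k = 263.686 → ⌈·⌉ = 264
j=5: r + 4k = 331.186 → ⌈·⌉ = 332
j=6: r + 5k = 398.686 → ⌈·⌉ = 399
j=7: r + 6k = 466.186 → ⌈·⌉ = 467
j=8: r + 7k = 533.686 → ⌈·⌉ = 534
j=9: r + 8k = 601.186 → ⌈·⌉ = 602
j=10: r + 9k = 668.686 → ⌈·⌉ = 669
j=11: r + 10k = 736.186 → ⌈·⌉ = 737
j=12: r + 11k = 803.686 → ⌈·⌉ = 804
j=13: r + 12k = 871.186 → ⌈·⌉ = 872
j=14: r + 13k = 938.686 → ⌈·⌉ = 939

62, 129, 197, 264, 332, 399, 467, 534, 602, 669, 737, 804, 872, 939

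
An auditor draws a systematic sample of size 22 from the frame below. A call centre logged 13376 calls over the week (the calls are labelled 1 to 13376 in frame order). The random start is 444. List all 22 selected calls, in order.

444, 1052, 1660, 2268, 2876, 3484, 4092, 4700, 5308, 5916, 6524, 7132, 7740, 8348, 8956, 9564, 10172, 10780, 11388, 11996, 12604, 13212

k = N/n = 13376/22 = 608
call 1: 444
call 2: 444 + 608 = 1052
call 3: 1052 + 608 = 1660
call 4: 1660 + 608 = 2268
call 5: 2268 + 608 = 2876
call 6: 2876 + 608 = 3484
call 7: 3484 + 608 = 4092
call 8: 4092 + 608 = 4700
call 9: 4700 + 608 = 5308
call 10: 5308 + 608 = 5916
call 11: 5916 + 608 = 6524
call 12: 6524 + 608 = 7132
call 13: 7132 + 608 = 7740
call 14: 7740 + 608 = 8348
call 15: 8348 + 608 = 8956
call 16: 8956 + 608 = 9564
call 17: 9564 + 608 = 10172
call 18: 10172 + 608 = 10780
call 19: 10780 + 608 = 11388
call 20: 11388 + 608 = 11996
call 21: 11996 + 608 = 12604
call 22: 12604 + 608 = 13212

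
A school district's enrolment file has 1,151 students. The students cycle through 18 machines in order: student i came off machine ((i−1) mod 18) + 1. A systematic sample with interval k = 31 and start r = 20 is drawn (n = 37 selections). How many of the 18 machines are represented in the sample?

Consecutive selections differ by k = 31, so their machine numbers differ by 31 mod 18 = 13.
gcd(31, 18) = 1, so the sample visits 18/1 = 18 distinct residues mod 18.
Start 20 is machine 2; the machines hit are 1, 2, 3, 4, 5, 6, 7, 8, 9, 10, 11, 12, 13, 14, 15, 16, 17, 18.

18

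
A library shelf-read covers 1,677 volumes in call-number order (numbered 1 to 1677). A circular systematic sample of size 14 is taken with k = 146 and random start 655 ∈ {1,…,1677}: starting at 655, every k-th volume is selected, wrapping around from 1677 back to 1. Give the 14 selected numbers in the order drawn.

Selection 1: 655
Selection 2: 655 + 146 = 801
Selection 3: 801 + 146 = 947
Selection 4: 947 + 146 = 1093
Selection 5: 1093 + 146 = 1239
Selection 6: 1239 + 146 = 1385
Selection 7: 1385 + 146 = 1531
Selection 8: 1531 + 146 = 1677
Selection 9: 1677 + 146 = 1823 → 1823 − 1677 = 146
Selection 10: 146 + 146 = 292
Selection 11: 292 + 146 = 438
Selection 12: 438 + 146 = 584
Selection 13: 584 + 146 = 730
Selection 14: 730 + 146 = 876

655, 801, 947, 1093, 1239, 1385, 1531, 1677, 146, 292, 438, 584, 730, 876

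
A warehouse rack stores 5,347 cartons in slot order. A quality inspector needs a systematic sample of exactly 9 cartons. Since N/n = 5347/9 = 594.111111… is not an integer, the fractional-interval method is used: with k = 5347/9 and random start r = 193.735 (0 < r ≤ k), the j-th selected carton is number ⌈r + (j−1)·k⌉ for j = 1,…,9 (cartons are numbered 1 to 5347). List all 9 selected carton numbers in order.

j=1: r + 0k = 193.735 → ⌈·⌉ = 194
j=2: r + 1k = 787.846111… → ⌈·⌉ = 788
j=3: r + 2k = 1381.957222… → ⌈·⌉ = 1382
j=4: r + 3k = 1976.068333… → ⌈·⌉ = 1977
j=5: r + 4k = 2570.179444… → ⌈·⌉ = 2571
j=6: r + 5k = 3164.290555… → ⌈·⌉ = 3165
j=7: r + 6k = 3758.401666… → ⌈·⌉ = 3759
j=8: r + 7k = 4352.512777… → ⌈·⌉ = 4353
j=9: r + 8k = 4946.623888… → ⌈·⌉ = 4947

194, 788, 1382, 1977, 2571, 3165, 3759, 4353, 4947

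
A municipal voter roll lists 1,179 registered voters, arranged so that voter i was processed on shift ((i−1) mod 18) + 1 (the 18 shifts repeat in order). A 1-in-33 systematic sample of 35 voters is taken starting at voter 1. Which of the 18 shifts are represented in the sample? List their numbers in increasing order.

Consecutive selections differ by k = 33, so their shift numbers differ by 33 mod 18 = 15.
gcd(33, 18) = 3, so the sample visits 18/3 = 6 distinct residues mod 18.
Start 1 is shift 1; the shifts hit are 1, 4, 7, 10, 13, 16.

1, 4, 7, 10, 13, 16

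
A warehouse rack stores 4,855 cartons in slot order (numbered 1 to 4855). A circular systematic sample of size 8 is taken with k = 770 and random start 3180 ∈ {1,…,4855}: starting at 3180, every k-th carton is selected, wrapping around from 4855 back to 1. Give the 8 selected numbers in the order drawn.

3180, 3950, 4720, 635, 1405, 2175, 2945, 3715

Selection 1: 3180
Selection 2: 3180 + 770 = 3950
Selection 3: 3950 + 770 = 4720
Selection 4: 4720 + 770 = 5490 → 5490 − 4855 = 635
Selection 5: 635 + 770 = 1405
Selection 6: 1405 + 770 = 2175
Selection 7: 2175 + 770 = 2945
Selection 8: 2945 + 770 = 3715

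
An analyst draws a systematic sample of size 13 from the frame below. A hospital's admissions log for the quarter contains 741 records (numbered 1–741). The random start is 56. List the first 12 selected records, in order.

k = N/n = 741/13 = 57
record 1: 56
record 2: 56 + 57 = 113
record 3: 113 + 57 = 170
record 4: 170 + 57 = 227
record 5: 227 + 57 = 284
record 6: 284 + 57 = 341
record 7: 341 + 57 = 398
record 8: 398 + 57 = 455
record 9: 455 + 57 = 512
record 10: 512 + 57 = 569
record 11: 569 + 57 = 626
record 12: 626 + 57 = 683

56, 113, 170, 227, 284, 341, 398, 455, 512, 569, 626, 683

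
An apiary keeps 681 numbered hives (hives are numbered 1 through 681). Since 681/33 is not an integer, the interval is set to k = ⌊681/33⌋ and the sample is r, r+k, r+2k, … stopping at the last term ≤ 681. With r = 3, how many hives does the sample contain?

k = ⌊681/33⌋ = 20
Achieved size = ⌊(681 − 3)/20⌋ + 1 = ⌊678/20⌋ + 1 = 33 + 1 = 34
(last selection: 3 + 33×20 = 663 ≤ 681; next would be 683 > 681)

34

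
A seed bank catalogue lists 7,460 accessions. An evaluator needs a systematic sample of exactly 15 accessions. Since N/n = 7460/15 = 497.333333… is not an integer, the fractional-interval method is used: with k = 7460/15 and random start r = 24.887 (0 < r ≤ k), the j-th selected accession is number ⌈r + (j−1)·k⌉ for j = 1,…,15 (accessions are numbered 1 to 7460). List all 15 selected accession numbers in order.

j=1: r + 0k = 24.887 → ⌈·⌉ = 25
j=2: r + 1k = 522.220333… → ⌈·⌉ = 523
j=3: r + 2k = 1019.553666… → ⌈·⌉ = 1020
j=4: r + 3k = 1516.887 → ⌈·⌉ = 1517
j=5: r + 4k = 2014.220333… → ⌈·⌉ = 2015
j=6: r + 5k = 2511.553666… → ⌈·⌉ = 2512
j=7: r + 6k = 3008.887 → ⌈·⌉ = 3009
j=8: r + 7k = 3506.220333… → ⌈·⌉ = 3507
j=9: r + 8k = 4003.553666… → ⌈·⌉ = 4004
j=10: r + 9k = 4500.887 → ⌈·⌉ = 4501
j=11: r + 10k = 4998.220333… → ⌈·⌉ = 4999
j=12: r + 11k = 5495.553666… → ⌈·⌉ = 5496
j=13: r + 12k = 5992.887 → ⌈·⌉ = 5993
j=14: r + 13k = 6490.220333… → ⌈·⌉ = 6491
j=15: r + 14k = 6987.553666… → ⌈·⌉ = 6988

25, 523, 1020, 1517, 2015, 2512, 3009, 3507, 4004, 4501, 4999, 5496, 5993, 6491, 6988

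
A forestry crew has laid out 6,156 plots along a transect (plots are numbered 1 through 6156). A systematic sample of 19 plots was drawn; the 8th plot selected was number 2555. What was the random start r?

k = 6156/19 = 324
r = 2555 − (8−1)×324 = 2555 − 2268 = 287

287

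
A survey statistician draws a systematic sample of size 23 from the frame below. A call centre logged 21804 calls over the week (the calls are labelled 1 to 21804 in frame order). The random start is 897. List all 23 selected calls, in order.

k = N/n = 21804/23 = 948
call 1: 897
call 2: 897 + 948 = 1845
call 3: 1845 + 948 = 2793
call 4: 2793 + 948 = 3741
call 5: 3741 + 948 = 4689
call 6: 4689 + 948 = 5637
call 7: 5637 + 948 = 6585
call 8: 6585 + 948 = 7533
call 9: 7533 + 948 = 8481
call 10: 8481 + 948 = 9429
call 11: 9429 + 948 = 10377
call 12: 10377 + 948 = 11325
call 13: 11325 + 948 = 12273
call 14: 12273 + 948 = 13221
call 15: 13221 + 948 = 14169
call 16: 14169 + 948 = 15117
call 17: 15117 + 948 = 16065
call 18: 16065 + 948 = 17013
call 19: 17013 + 948 = 17961
call 20: 17961 + 948 = 18909
call 21: 18909 + 948 = 19857
call 22: 19857 + 948 = 20805
call 23: 20805 + 948 = 21753

897, 1845, 2793, 3741, 4689, 5637, 6585, 7533, 8481, 9429, 10377, 11325, 12273, 13221, 14169, 15117, 16065, 17013, 17961, 18909, 19857, 20805, 21753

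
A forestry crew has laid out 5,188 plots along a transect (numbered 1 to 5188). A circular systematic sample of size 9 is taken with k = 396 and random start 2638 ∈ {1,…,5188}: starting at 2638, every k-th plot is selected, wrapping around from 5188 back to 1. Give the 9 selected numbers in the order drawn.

2638, 3034, 3430, 3826, 4222, 4618, 5014, 222, 618

Selection 1: 2638
Selection 2: 2638 + 396 = 3034
Selection 3: 3034 + 396 = 3430
Selection 4: 3430 + 396 = 3826
Selection 5: 3826 + 396 = 4222
Selection 6: 4222 + 396 = 4618
Selection 7: 4618 + 396 = 5014
Selection 8: 5014 + 396 = 5410 → 5410 − 5188 = 222
Selection 9: 222 + 396 = 618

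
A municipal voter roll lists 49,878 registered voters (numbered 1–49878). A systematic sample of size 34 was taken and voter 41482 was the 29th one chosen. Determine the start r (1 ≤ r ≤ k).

406

k = 49878/34 = 1467
r = 41482 − (29−1)×1467 = 41482 − 41076 = 406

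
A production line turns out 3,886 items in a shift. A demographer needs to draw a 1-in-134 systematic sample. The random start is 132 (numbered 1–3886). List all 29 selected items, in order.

132, 266, 400, 534, 668, 802, 936, 1070, 1204, 1338, 1472, 1606, 1740, 1874, 2008, 2142, 2276, 2410, 2544, 2678, 2812, 2946, 3080, 3214, 3348, 3482, 3616, 3750, 3884

item 1: 132
item 2: 132 + 134 = 266
item 3: 266 + 134 = 400
item 4: 400 + 134 = 534
item 5: 534 + 134 = 668
item 6: 668 + 134 = 802
item 7: 802 + 134 = 936
item 8: 936 + 134 = 1070
item 9: 1070 + 134 = 1204
item 10: 1204 + 134 = 1338
item 11: 1338 + 134 = 1472
item 12: 1472 + 134 = 1606
item 13: 1606 + 134 = 1740
item 14: 1740 + 134 = 1874
item 15: 1874 + 134 = 2008
item 16: 2008 + 134 = 2142
item 17: 2142 + 134 = 2276
item 18: 2276 + 134 = 2410
item 19: 2410 + 134 = 2544
item 20: 2544 + 134 = 2678
item 21: 2678 + 134 = 2812
item 22: 2812 + 134 = 2946
item 23: 2946 + 134 = 3080
item 24: 3080 + 134 = 3214
item 25: 3214 + 134 = 3348
item 26: 3348 + 134 = 3482
item 27: 3482 + 134 = 3616
item 28: 3616 + 134 = 3750
item 29: 3750 + 134 = 3884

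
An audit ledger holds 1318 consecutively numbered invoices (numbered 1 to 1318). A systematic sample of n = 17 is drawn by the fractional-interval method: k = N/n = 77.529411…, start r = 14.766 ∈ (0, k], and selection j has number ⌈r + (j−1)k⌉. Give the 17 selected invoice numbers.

j=1: r + 0k = 14.766 → ⌈·⌉ = 15
j=2: r + 1k = 92.295411… → ⌈·⌉ = 93
j=3: r + 2k = 169.824823… → ⌈·⌉ = 170
j=4: r + 3k = 247.354235… → ⌈·⌉ = 248
j=5: r + 4k = 324.883647… → ⌈·⌉ = 325
j=6: r + 5k = 402.413058… → ⌈·⌉ = 403
j=7: r + 6k = 479.942470… → ⌈·⌉ = 480
j=8: r + 7k = 557.471882… → ⌈·⌉ = 558
j=9: r + 8k = 635.001294… → ⌈·⌉ = 636
j=10: r + 9k = 712.530705… → ⌈·⌉ = 713
j=11: r + 10k = 790.060117… → ⌈·⌉ = 791
j=12: r + 11k = 867.589529… → ⌈·⌉ = 868
j=13: r + 12k = 945.118941… → ⌈·⌉ = 946
j=14: r + 13k = 1022.648352… → ⌈·⌉ = 1023
j=15: r + 14k = 1100.177764… → ⌈·⌉ = 1101
j=16: r + 15k = 1177.707176… → ⌈·⌉ = 1178
j=17: r + 16k = 1255.236588… → ⌈·⌉ = 1256

15, 93, 170, 248, 325, 403, 480, 558, 636, 713, 791, 868, 946, 1023, 1101, 1178, 1256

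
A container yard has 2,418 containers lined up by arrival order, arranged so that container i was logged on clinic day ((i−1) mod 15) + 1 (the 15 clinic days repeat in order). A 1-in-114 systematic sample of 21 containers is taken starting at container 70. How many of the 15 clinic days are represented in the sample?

5

Consecutive selections differ by k = 114, so their clinic day numbers differ by 114 mod 15 = 9.
gcd(114, 15) = 3, so the sample visits 15/3 = 5 distinct residues mod 15.
Start 70 is clinic day 10; the clinic days hit are 1, 4, 7, 10, 13.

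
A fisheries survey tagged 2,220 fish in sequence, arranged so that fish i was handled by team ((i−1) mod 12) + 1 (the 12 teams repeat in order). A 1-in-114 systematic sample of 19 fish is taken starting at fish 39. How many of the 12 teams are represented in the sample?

2

Consecutive selections differ by k = 114, so their team numbers differ by 114 mod 12 = 6.
gcd(114, 12) = 6, so the sample visits 12/6 = 2 distinct residues mod 12.
Start 39 is team 3; the teams hit are 3, 9.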